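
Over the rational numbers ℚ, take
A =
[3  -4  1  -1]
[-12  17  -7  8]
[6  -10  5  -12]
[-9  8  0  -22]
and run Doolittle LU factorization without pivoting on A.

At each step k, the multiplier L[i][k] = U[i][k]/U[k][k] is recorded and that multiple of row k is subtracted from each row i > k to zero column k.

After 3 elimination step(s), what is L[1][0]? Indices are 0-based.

L[1][0] = -4

Step 1: pivot at (0,0) is 3.
  row1 ← row1 − (-4)·row0  ⇒  L[1][0]=-4, U row1=(0, 1, -3, 4)
  row2 ← row2 − (2)·row0  ⇒  L[2][0]=2, U row2=(0, -2, 3, -10)
  row3 ← row3 − (-3)·row0  ⇒  L[3][0]=-3, U row3=(0, -4, 3, -25)
Step 2: pivot at (1,1) is 1.
  row2 ← row2 − (-2)·row1  ⇒  L[2][1]=-2, U row2=(0, 0, -3, -2)
  row3 ← row3 − (-4)·row1  ⇒  L[3][1]=-4, U row3=(0, 0, -9, -9)
Step 3: pivot at (2,2) is -3.
  row3 ← row3 − (3)·row2  ⇒  L[3][2]=3, U row3=(0, 0, 0, -3)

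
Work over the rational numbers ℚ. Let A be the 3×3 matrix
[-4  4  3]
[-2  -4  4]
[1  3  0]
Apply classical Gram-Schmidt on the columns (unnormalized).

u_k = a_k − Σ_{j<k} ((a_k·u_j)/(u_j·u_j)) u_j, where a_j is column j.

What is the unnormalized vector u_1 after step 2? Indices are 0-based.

Step 1: u_0 = a_0 = (-4, -2, 1).
Step 2: u_1 = a_1 − (-5/21)·u_0 = (64/21, -94/21, 68/21).

u_1 = (64/21, -94/21, 68/21)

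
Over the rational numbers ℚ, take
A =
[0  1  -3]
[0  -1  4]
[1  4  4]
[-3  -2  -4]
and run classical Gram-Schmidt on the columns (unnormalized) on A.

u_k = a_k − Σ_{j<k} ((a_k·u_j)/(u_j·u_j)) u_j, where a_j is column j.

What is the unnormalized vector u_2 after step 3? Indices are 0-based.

Step 1: u_0 = a_0 = (0, 0, 1, -3).
Step 2: u_1 = a_1 − (1)·u_0 = (1, -1, 3, 1).
Step 3: u_2 = a_2 − (8/5)·u_0 − (1/12)·u_1 = (-37/12, 49/12, 43/20, 43/60).

u_2 = (-37/12, 49/12, 43/20, 43/60)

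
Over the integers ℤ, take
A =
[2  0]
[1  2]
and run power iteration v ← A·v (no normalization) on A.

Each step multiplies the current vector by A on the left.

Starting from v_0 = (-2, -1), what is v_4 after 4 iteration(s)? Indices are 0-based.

v_0 = (-2, -1).
v_1 = A·v_0 = (-4, -4).
v_2 = A·v_1 = (-8, -12).
v_3 = A·v_2 = (-16, -32).
v_4 = A·v_3 = (-32, -80).

v_4 = (-32, -80)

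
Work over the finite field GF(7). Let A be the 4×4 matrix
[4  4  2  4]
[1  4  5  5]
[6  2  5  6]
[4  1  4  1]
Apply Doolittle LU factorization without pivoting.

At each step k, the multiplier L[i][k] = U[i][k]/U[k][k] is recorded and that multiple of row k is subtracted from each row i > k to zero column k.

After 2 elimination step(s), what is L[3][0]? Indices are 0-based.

Step 1: pivot at (0,0) is 4.
  row1 ← row1 − (2)·row0  ⇒  L[1][0]=2, U row1=(0, 3, 1, 4)
  row2 ← row2 − (5)·row0  ⇒  L[2][0]=5, U row2=(0, 3, 2, 0)
  row3 ← row3 − (1)·row0  ⇒  L[3][0]=1, U row3=(0, 4, 2, 4)
Step 2: pivot at (1,1) is 3.
  row2 ← row2 − (1)·row1  ⇒  L[2][1]=1, U row2=(0, 0, 1, 3)
  row3 ← row3 − (6)·row1  ⇒  L[3][1]=6, U row3=(0, 0, 3, 1)

L[3][0] = 1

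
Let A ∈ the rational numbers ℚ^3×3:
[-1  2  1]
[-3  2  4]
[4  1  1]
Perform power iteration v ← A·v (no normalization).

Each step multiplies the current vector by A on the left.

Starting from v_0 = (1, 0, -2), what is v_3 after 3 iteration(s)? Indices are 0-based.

v_3 = (-14, -43, -94)

v_0 = (1, 0, -2).
v_1 = A·v_0 = (-3, -11, 2).
v_2 = A·v_1 = (-17, -5, -21).
v_3 = A·v_2 = (-14, -43, -94).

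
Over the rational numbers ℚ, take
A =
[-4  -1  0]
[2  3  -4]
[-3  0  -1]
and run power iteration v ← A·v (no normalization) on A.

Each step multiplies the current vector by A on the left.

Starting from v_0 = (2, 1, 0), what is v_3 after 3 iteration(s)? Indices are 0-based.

v_0 = (2, 1, 0).
v_1 = A·v_0 = (-9, 7, -6).
v_2 = A·v_1 = (29, 27, 33).
v_3 = A·v_2 = (-143, 7, -120).

v_3 = (-143, 7, -120)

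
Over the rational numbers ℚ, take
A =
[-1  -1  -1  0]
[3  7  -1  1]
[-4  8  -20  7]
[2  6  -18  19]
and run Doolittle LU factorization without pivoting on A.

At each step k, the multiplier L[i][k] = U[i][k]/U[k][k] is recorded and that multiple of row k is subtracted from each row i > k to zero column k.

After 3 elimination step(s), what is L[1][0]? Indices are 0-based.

Step 1: pivot at (0,0) is -1.
  row1 ← row1 − (-3)·row0  ⇒  L[1][0]=-3, U row1=(0, 4, -4, 1)
  row2 ← row2 − (4)·row0  ⇒  L[2][0]=4, U row2=(0, 12, -16, 7)
  row3 ← row3 − (-2)·row0  ⇒  L[3][0]=-2, U row3=(0, 4, -20, 19)
Step 2: pivot at (1,1) is 4.
  row2 ← row2 − (3)·row1  ⇒  L[2][1]=3, U row2=(0, 0, -4, 4)
  row3 ← row3 − (1)·row1  ⇒  L[3][1]=1, U row3=(0, 0, -16, 18)
Step 3: pivot at (2,2) is -4.
  row3 ← row3 − (4)·row2  ⇒  L[3][2]=4, U row3=(0, 0, 0, 2)

L[1][0] = -3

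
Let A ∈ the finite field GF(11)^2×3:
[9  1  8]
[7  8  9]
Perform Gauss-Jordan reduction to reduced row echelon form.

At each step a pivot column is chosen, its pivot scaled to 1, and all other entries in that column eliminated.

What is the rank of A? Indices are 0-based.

rank = 2

pivot(0,0)=9: scale R0 → (1, 5, 7)
  clear (1,0): R1 −= (7)R0 → (0, 6, 4)
pivot(1,1)=6: scale R1 → (0, 1, 8)
  clear (0,1): R0 −= (5)R1 → (1, 0, 0)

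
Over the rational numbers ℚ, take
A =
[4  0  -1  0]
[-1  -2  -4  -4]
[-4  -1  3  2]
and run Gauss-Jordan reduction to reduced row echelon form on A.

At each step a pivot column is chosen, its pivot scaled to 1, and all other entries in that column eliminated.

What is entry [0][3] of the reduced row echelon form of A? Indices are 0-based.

step 1: normalize row 0 (÷4) = (1, 0, -1/4, 0)
  row 1: subtract -1×row0 = (0, -2, -17/4, -4)
  row 2: subtract -4×row0 = (0, -1, 2, 2)
step 2: normalize row 1 (÷-2) = (0, 1, 17/8, 2)
  row 2: subtract -1×row1 = (0, 0, 33/8, 4)
step 3: normalize row 2 (÷33/8) = (0, 0, 1, 32/33)
  row 0: subtract -1/4×row2 = (1, 0, 0, 8/33)
  row 1: subtract 17/8×row2 = (0, 1, 0, -2/33)

M[0][3] = 8/33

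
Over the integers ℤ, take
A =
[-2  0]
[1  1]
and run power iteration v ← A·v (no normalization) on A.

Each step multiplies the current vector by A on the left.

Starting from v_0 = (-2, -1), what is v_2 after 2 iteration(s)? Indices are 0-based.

v_2 = (-8, 1)

v_0 = (-2, -1).
v_1 = A·v_0 = (4, -3).
v_2 = A·v_1 = (-8, 1).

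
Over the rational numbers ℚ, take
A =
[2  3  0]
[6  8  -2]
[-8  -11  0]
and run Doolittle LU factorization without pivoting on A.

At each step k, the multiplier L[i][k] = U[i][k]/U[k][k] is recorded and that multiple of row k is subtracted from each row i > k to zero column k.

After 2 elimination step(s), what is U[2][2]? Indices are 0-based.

Step 1: pivot at (0,0) is 2.
  row1 ← row1 − (3)·row0  ⇒  L[1][0]=3, U row1=(0, -1, -2)
  row2 ← row2 − (-4)·row0  ⇒  L[2][0]=-4, U row2=(0, 1, 0)
Step 2: pivot at (1,1) is -1.
  row2 ← row2 − (-1)·row1  ⇒  L[2][1]=-1, U row2=(0, 0, -2)

U[2][2] = -2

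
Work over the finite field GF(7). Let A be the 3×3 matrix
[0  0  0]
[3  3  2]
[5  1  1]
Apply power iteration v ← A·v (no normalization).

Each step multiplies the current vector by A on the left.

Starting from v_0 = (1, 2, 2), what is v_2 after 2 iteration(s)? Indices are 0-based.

v_0 = (1, 2, 2).
v_1 = A·v_0 = (0, 6, 2).
v_2 = A·v_1 = (0, 1, 1).

v_2 = (0, 1, 1)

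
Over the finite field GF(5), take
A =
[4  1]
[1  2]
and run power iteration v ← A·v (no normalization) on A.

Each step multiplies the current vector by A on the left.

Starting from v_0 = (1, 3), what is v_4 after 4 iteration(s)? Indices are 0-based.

v_0 = (1, 3).
v_1 = A·v_0 = (2, 2).
v_2 = A·v_1 = (0, 1).
v_3 = A·v_2 = (1, 2).
v_4 = A·v_3 = (1, 0).

v_4 = (1, 0)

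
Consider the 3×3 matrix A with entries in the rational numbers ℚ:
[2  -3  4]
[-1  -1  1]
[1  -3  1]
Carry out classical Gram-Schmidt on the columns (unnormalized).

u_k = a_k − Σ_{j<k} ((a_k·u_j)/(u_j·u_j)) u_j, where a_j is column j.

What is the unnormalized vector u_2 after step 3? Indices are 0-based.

u_2 = (28/25, 21/25, -7/5)

Step 1: u_0 = a_0 = (2, -1, 1).
Step 2: u_1 = a_1 − (-4/3)·u_0 = (-1/3, -7/3, -5/3).
Step 3: u_2 = a_2 − (4/3)·u_0 − (-16/25)·u_1 = (28/25, 21/25, -7/5).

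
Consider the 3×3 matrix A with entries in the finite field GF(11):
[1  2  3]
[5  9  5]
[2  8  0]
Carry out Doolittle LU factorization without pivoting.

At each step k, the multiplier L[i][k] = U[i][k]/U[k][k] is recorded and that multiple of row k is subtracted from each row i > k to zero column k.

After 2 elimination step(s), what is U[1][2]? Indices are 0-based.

k=0: U[0][0]=1
  eliminate (1,0): mult=5, new row 1: (0, 10, 1); set L[1][0]=5
  eliminate (2,0): mult=2, new row 2: (0, 4, 5); set L[2][0]=2
k=1: U[1][1]=10
  eliminate (2,1): mult=7, new row 2: (0, 0, 9); set L[2][1]=7

U[1][2] = 1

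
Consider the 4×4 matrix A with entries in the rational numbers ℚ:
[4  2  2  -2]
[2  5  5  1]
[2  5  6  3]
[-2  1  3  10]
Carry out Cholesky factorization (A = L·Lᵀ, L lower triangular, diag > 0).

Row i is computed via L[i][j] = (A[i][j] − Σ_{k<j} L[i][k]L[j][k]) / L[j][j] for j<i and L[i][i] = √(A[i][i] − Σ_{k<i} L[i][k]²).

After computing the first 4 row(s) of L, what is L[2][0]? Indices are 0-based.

L[2][0] = 1

Step 1: L[0][0] = √(4) = 2.
  L[1][0] = (2) / L[0][0] = 1.
Step 2: L[1][1] = √(4) = 2.
  L[2][0] = (2) / L[0][0] = 1.
  L[2][1] = (4) / L[1][1] = 2.
Step 3: L[2][2] = √(1) = 1.
  L[3][0] = (-2) / L[0][0] = -1.
  L[3][1] = (2) / L[1][1] = 1.
  L[3][2] = (2) / L[2][2] = 2.
Step 4: L[3][3] = √(4) = 2.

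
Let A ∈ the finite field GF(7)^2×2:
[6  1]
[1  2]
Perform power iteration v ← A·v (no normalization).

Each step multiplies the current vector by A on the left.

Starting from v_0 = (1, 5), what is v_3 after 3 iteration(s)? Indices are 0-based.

v_0 = (1, 5).
v_1 = A·v_0 = (4, 4).
v_2 = A·v_1 = (0, 5).
v_3 = A·v_2 = (5, 3).

v_3 = (5, 3)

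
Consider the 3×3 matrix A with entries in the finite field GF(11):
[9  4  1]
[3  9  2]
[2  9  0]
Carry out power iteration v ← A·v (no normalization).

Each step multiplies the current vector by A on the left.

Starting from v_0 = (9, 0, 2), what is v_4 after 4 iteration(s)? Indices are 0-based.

v_0 = (9, 0, 2).
v_1 = A·v_0 = (6, 9, 7).
v_2 = A·v_1 = (9, 3, 5).
v_3 = A·v_2 = (10, 9, 1).
v_4 = A·v_3 = (6, 3, 2).

v_4 = (6, 3, 2)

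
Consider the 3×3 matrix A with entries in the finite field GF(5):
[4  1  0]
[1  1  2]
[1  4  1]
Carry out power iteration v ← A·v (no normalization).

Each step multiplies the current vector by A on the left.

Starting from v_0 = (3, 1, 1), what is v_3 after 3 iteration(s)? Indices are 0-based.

v_3 = (2, 3, 3)

v_0 = (3, 1, 1).
v_1 = A·v_0 = (3, 1, 3).
v_2 = A·v_1 = (3, 0, 0).
v_3 = A·v_2 = (2, 3, 3).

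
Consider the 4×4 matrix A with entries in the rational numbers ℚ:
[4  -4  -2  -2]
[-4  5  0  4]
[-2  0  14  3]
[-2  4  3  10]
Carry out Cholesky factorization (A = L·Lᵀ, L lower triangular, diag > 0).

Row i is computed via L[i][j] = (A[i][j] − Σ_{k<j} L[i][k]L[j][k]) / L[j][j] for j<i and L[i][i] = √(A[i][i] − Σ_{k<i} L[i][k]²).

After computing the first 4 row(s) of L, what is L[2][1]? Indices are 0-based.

L[2][1] = -2

Step 1: L[0][0] = √(4) = 2.
  L[1][0] = (-4) / L[0][0] = -2.
Step 2: L[1][1] = √(1) = 1.
  L[2][0] = (-2) / L[0][0] = -1.
  L[2][1] = (-2) / L[1][1] = -2.
Step 3: L[2][2] = √(9) = 3.
  L[3][0] = (-2) / L[0][0] = -1.
  L[3][1] = (2) / L[1][1] = 2.
  L[3][2] = (6) / L[2][2] = 2.
Step 4: L[3][3] = √(1) = 1.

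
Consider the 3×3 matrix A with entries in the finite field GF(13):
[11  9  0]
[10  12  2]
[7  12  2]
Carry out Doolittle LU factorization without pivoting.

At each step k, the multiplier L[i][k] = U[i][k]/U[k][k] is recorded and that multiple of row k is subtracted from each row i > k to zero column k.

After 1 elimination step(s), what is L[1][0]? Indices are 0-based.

[col 0] pivot 11
  R1 -= 8*R0 → (0, 5, 2)  (L[1][0] := 8)
  R2 -= 3*R0 → (0, 11, 2)  (L[2][0] := 3)

L[1][0] = 8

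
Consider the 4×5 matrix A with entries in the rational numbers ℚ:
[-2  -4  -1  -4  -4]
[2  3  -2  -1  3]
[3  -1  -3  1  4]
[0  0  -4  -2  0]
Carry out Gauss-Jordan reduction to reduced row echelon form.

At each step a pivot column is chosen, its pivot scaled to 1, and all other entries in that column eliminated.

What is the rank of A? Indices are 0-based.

pivot(0,0)=-2: scale R0 → (1, 2, 1/2, 2, 2)
  clear (1,0): R1 −= (2)R0 → (0, -1, -3, -5, -1)
  clear (2,0): R2 −= (3)R0 → (0, -7, -9/2, -5, -2)
pivot(1,1)=-1: scale R1 → (0, 1, 3, 5, 1)
  clear (0,1): R0 −= (2)R1 → (1, 0, -11/2, -8, 0)
  clear (2,1): R2 −= (-7)R1 → (0, 0, 33/2, 30, 5)
pivot(2,2)=33/2: scale R2 → (0, 0, 1, 20/11, 10/33)
  clear (0,2): R0 −= (-11/2)R2 → (1, 0, 0, 2, 5/3)
  clear (1,2): R1 −= (3)R2 → (0, 1, 0, -5/11, 1/11)
  clear (3,2): R3 −= (-4)R2 → (0, 0, 0, 58/11, 40/33)
pivot(3,3)=58/11: scale R3 → (0, 0, 0, 1, 20/87)
  clear (0,3): R0 −= (2)R3 → (1, 0, 0, 0, 35/29)
  clear (1,3): R1 −= (-5/11)R3 → (0, 1, 0, 0, 17/87)
  clear (2,3): R2 −= (20/11)R3 → (0, 0, 1, 0, -10/87)

rank = 4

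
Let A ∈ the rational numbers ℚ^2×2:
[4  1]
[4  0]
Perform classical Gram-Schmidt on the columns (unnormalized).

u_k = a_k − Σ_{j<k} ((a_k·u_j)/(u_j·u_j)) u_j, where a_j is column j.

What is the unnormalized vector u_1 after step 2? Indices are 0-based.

Step 1: u_0 = a_0 = (4, 4).
Step 2: u_1 = a_1 − (1/8)·u_0 = (1/2, -1/2).

u_1 = (1/2, -1/2)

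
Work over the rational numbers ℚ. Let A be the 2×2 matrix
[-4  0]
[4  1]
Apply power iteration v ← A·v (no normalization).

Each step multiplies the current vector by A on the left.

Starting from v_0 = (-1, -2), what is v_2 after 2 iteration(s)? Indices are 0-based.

v_2 = (-16, 10)

v_0 = (-1, -2).
v_1 = A·v_0 = (4, -6).
v_2 = A·v_1 = (-16, 10).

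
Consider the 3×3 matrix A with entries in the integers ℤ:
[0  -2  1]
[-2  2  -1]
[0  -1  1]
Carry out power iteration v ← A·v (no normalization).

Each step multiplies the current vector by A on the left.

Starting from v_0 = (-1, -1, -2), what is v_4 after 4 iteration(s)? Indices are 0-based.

v_4 = (-54, 80, -31)

v_0 = (-1, -1, -2).
v_1 = A·v_0 = (0, 2, -1).
v_2 = A·v_1 = (-5, 5, -3).
v_3 = A·v_2 = (-13, 23, -8).
v_4 = A·v_3 = (-54, 80, -31).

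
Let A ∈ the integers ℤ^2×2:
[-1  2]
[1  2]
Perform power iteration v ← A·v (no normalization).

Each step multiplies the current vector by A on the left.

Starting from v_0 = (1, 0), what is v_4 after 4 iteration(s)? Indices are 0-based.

v_0 = (1, 0).
v_1 = A·v_0 = (-1, 1).
v_2 = A·v_1 = (3, 1).
v_3 = A·v_2 = (-1, 5).
v_4 = A·v_3 = (11, 9).

v_4 = (11, 9)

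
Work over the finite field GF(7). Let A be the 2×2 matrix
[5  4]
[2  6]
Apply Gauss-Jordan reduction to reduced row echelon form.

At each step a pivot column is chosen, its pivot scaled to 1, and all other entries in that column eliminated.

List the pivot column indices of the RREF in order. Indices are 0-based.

pivot columns: 0, 1

[1] R0 /= 5  ⇒  (1, 5)
     R1 -= 2·R0  ⇒  (0, 3)
[2] R1 /= 3  ⇒  (0, 1)
     R0 -= 5·R1  ⇒  (1, 0)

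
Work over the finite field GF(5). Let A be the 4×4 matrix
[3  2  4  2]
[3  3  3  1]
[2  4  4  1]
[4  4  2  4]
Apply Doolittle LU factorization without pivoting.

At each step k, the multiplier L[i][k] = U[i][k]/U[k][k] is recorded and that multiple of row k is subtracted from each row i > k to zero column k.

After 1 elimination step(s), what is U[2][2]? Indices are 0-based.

Step 1: pivot at (0,0) is 3.
  row1 ← row1 − (1)·row0  ⇒  L[1][0]=1, U row1=(0, 1, 4, 4)
  row2 ← row2 − (4)·row0  ⇒  L[2][0]=4, U row2=(0, 1, 3, 3)
  row3 ← row3 − (3)·row0  ⇒  L[3][0]=3, U row3=(0, 3, 0, 3)

U[2][2] = 3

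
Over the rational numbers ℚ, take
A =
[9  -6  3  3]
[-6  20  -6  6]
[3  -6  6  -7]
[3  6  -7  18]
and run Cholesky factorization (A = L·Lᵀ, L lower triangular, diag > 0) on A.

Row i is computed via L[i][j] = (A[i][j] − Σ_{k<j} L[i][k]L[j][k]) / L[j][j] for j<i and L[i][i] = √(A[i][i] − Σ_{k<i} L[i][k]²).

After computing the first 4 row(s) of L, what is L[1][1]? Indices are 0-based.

Step 1: L[0][0] = √(9) = 3.
  L[1][0] = (-6) / L[0][0] = -2.
Step 2: L[1][1] = √(16) = 4.
  L[2][0] = (3) / L[0][0] = 1.
  L[2][1] = (-4) / L[1][1] = -1.
Step 3: L[2][2] = √(4) = 2.
  L[3][0] = (3) / L[0][0] = 1.
  L[3][1] = (8) / L[1][1] = 2.
  L[3][2] = (-6) / L[2][2] = -3.
Step 4: L[3][3] = √(4) = 2.

L[1][1] = 4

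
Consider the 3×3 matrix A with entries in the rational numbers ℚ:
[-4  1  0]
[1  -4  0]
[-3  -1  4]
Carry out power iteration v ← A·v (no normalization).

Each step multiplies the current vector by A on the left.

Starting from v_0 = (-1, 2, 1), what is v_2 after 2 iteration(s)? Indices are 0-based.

v_2 = (-33, 42, 11)

v_0 = (-1, 2, 1).
v_1 = A·v_0 = (6, -9, 5).
v_2 = A·v_1 = (-33, 42, 11).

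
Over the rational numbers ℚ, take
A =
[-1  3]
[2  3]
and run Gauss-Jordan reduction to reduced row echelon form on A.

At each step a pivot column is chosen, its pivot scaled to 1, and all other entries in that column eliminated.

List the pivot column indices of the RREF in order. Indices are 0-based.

pivot(0,0)=-1: scale R0 → (1, -3)
  clear (1,0): R1 −= (2)R0 → (0, 9)
pivot(1,1)=9: scale R1 → (0, 1)
  clear (0,1): R0 −= (-3)R1 → (1, 0)

pivot columns: 0, 1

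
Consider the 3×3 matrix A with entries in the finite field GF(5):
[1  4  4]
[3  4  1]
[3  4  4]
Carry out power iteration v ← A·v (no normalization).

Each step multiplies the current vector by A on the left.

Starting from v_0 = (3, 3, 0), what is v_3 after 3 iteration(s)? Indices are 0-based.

v_0 = (3, 3, 0).
v_1 = A·v_0 = (0, 1, 1).
v_2 = A·v_1 = (3, 0, 3).
v_3 = A·v_2 = (0, 2, 1).

v_3 = (0, 2, 1)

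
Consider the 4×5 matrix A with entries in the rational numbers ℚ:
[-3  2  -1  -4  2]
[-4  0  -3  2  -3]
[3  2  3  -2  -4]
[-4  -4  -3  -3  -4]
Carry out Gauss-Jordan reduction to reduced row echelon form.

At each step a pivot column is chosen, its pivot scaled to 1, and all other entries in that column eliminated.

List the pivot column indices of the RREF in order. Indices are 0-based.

pivot(0,0)=-3: scale R0 → (1, -2/3, 1/3, 4/3, -2/3)
  clear (1,0): R1 −= (-4)R0 → (0, -8/3, -5/3, 22/3, -17/3)
  clear (2,0): R2 −= (3)R0 → (0, 4, 2, -6, -2)
  clear (3,0): R3 −= (-4)R0 → (0, -20/3, -5/3, 7/3, -20/3)
pivot(1,1)=-8/3: scale R1 → (0, 1, 5/8, -11/4, 17/8)
  clear (0,1): R0 −= (-2/3)R1 → (1, 0, 3/4, -1/2, 3/4)
  clear (2,1): R2 −= (4)R1 → (0, 0, -1/2, 5, -21/2)
  clear (3,1): R3 −= (-20/3)R1 → (0, 0, 5/2, -16, 15/2)
pivot(2,2)=-1/2: scale R2 → (0, 0, 1, -10, 21)
  clear (0,2): R0 −= (3/4)R2 → (1, 0, 0, 7, -15)
  clear (1,2): R1 −= (5/8)R2 → (0, 1, 0, 7/2, -11)
  clear (3,2): R3 −= (5/2)R2 → (0, 0, 0, 9, -45)
pivot(3,3)=9: scale R3 → (0, 0, 0, 1, -5)
  clear (0,3): R0 −= (7)R3 → (1, 0, 0, 0, 20)
  clear (1,3): R1 −= (7/2)R3 → (0, 1, 0, 0, 13/2)
  clear (2,3): R2 −= (-10)R3 → (0, 0, 1, 0, -29)

pivot columns: 0, 1, 2, 3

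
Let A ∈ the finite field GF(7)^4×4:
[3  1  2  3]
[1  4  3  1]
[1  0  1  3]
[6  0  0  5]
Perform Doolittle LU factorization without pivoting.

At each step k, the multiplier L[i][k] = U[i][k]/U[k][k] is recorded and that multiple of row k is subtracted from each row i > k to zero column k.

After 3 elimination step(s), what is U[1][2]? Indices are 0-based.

U[1][2] = 0

k=0: U[0][0]=3
  eliminate (1,0): mult=5, new row 1: (0, 6, 0, 0); set L[1][0]=5
  eliminate (2,0): mult=5, new row 2: (0, 2, 5, 2); set L[2][0]=5
  eliminate (3,0): mult=2, new row 3: (0, 5, 3, 6); set L[3][0]=2
k=1: U[1][1]=6
  eliminate (2,1): mult=5, new row 2: (0, 0, 5, 2); set L[2][1]=5
  eliminate (3,1): mult=2, new row 3: (0, 0, 3, 6); set L[3][1]=2
k=2: U[2][2]=5
  eliminate (3,2): mult=2, new row 3: (0, 0, 0, 2); set L[3][2]=2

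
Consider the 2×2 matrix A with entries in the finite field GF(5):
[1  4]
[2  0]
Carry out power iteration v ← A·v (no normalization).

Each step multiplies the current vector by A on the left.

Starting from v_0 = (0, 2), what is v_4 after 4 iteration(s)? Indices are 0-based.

v_4 = (1, 4)

v_0 = (0, 2).
v_1 = A·v_0 = (3, 0).
v_2 = A·v_1 = (3, 1).
v_3 = A·v_2 = (2, 1).
v_4 = A·v_3 = (1, 4).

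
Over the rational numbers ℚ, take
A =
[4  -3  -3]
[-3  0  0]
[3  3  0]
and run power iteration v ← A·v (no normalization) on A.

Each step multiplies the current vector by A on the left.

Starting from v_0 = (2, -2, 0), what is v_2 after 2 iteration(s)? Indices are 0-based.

v_2 = (74, -42, 24)

v_0 = (2, -2, 0).
v_1 = A·v_0 = (14, -6, 0).
v_2 = A·v_1 = (74, -42, 24).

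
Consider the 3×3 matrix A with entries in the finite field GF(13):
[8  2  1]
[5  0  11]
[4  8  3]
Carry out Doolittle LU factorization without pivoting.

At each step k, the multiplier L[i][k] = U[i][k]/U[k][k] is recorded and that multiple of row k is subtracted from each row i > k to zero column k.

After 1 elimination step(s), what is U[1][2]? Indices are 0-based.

k=0: U[0][0]=8
  eliminate (1,0): mult=12, new row 1: (0, 2, 12); set L[1][0]=12
  eliminate (2,0): mult=7, new row 2: (0, 7, 9); set L[2][0]=7

U[1][2] = 12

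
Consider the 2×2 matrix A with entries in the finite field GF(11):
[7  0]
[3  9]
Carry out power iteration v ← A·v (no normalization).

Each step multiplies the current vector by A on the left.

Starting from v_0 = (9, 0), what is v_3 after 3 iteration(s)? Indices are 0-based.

v_3 = (7, 8)

v_0 = (9, 0).
v_1 = A·v_0 = (8, 5).
v_2 = A·v_1 = (1, 3).
v_3 = A·v_2 = (7, 8).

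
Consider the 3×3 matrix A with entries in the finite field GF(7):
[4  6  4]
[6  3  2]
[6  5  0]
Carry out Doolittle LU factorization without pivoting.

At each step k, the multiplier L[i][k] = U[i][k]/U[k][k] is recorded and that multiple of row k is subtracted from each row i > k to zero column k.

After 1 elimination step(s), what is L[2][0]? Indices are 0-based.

L[2][0] = 5

k=0: U[0][0]=4
  eliminate (1,0): mult=5, new row 1: (0, 1, 3); set L[1][0]=5
  eliminate (2,0): mult=5, new row 2: (0, 3, 1); set L[2][0]=5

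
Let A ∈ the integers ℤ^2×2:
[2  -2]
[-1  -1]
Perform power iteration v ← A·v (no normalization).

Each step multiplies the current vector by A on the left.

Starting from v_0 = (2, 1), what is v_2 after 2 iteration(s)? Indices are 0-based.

v_0 = (2, 1).
v_1 = A·v_0 = (2, -3).
v_2 = A·v_1 = (10, 1).

v_2 = (10, 1)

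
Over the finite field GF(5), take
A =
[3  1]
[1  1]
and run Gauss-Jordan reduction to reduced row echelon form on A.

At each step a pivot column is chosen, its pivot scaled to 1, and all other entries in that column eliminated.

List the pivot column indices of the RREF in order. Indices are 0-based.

[1] R0 /= 3  ⇒  (1, 2)
     R1 -= 1·R0  ⇒  (0, 4)
[2] R1 /= 4  ⇒  (0, 1)
     R0 -= 2·R1  ⇒  (1, 0)

pivot columns: 0, 1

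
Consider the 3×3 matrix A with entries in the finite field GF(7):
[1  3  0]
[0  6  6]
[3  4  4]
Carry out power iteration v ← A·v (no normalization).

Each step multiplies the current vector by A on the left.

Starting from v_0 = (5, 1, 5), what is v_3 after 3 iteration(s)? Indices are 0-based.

v_3 = (3, 3, 0)

v_0 = (5, 1, 5).
v_1 = A·v_0 = (1, 1, 4).
v_2 = A·v_1 = (4, 2, 2).
v_3 = A·v_2 = (3, 3, 0).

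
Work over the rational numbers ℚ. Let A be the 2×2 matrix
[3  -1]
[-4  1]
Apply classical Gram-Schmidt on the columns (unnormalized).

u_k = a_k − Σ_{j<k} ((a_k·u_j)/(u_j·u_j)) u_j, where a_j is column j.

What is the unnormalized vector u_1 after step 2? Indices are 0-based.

Step 1: u_0 = a_0 = (3, -4).
Step 2: u_1 = a_1 − (-7/25)·u_0 = (-4/25, -3/25).

u_1 = (-4/25, -3/25)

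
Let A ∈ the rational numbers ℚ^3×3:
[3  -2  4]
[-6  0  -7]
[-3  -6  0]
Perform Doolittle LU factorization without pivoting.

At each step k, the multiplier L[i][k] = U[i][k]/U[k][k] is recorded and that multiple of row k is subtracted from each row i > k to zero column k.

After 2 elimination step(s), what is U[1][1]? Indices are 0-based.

U[1][1] = -4

k=0: U[0][0]=3
  eliminate (1,0): mult=-2, new row 1: (0, -4, 1); set L[1][0]=-2
  eliminate (2,0): mult=-1, new row 2: (0, -8, 4); set L[2][0]=-1
k=1: U[1][1]=-4
  eliminate (2,1): mult=2, new row 2: (0, 0, 2); set L[2][1]=2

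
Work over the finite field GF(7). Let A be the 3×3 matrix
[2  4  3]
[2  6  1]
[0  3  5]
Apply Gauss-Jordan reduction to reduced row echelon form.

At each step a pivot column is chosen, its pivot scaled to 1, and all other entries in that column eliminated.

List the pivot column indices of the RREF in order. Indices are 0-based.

pivot columns: 0, 1, 2

pivot(0,0)=2: scale R0 → (1, 2, 5)
  clear (1,0): R1 −= (2)R0 → (0, 2, 5)
pivot(1,1)=2: scale R1 → (0, 1, 6)
  clear (0,1): R0 −= (2)R1 → (1, 0, 0)
  clear (2,1): R2 −= (3)R1 → (0, 0, 1)
pivot(2,2)=1: scale R2 → (0, 0, 1)
  clear (1,2): R1 −= (6)R2 → (0, 1, 0)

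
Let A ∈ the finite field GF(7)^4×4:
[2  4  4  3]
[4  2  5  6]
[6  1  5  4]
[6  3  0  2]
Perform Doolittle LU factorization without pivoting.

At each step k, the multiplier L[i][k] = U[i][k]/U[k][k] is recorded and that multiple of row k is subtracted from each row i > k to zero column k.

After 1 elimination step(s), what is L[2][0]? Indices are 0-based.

L[2][0] = 3

Step 1: pivot at (0,0) is 2.
  row1 ← row1 − (2)·row0  ⇒  L[1][0]=2, U row1=(0, 1, 4, 0)
  row2 ← row2 − (3)·row0  ⇒  L[2][0]=3, U row2=(0, 3, 0, 2)
  row3 ← row3 − (3)·row0  ⇒  L[3][0]=3, U row3=(0, 5, 2, 0)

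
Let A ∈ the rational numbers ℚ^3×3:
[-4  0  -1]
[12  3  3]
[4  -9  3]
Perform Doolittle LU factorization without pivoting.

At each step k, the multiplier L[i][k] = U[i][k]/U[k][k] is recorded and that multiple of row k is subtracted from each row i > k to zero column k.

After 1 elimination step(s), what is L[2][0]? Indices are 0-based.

L[2][0] = -1

Step 1: pivot at (0,0) is -4.
  row1 ← row1 − (-3)·row0  ⇒  L[1][0]=-3, U row1=(0, 3, 0)
  row2 ← row2 − (-1)·row0  ⇒  L[2][0]=-1, U row2=(0, -9, 2)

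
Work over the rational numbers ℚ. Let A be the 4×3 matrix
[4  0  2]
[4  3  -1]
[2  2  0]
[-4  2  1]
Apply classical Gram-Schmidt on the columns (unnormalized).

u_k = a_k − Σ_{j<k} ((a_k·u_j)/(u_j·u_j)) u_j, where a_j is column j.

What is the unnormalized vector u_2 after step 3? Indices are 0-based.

u_2 = (402/205, -174/205, 22/205, 239/205)

Step 1: u_0 = a_0 = (4, 4, 2, -4).
Step 2: u_1 = a_1 − (2/13)·u_0 = (-8/13, 31/13, 22/13, 34/13).
Step 3: u_2 = a_2 − (0)·u_0 − (-13/205)·u_1 = (402/205, -174/205, 22/205, 239/205).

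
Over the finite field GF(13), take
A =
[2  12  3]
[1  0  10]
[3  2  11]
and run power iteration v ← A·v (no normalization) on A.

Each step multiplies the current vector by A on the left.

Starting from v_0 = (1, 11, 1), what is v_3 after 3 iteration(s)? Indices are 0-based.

v_0 = (1, 11, 1).
v_1 = A·v_0 = (7, 11, 10).
v_2 = A·v_1 = (7, 3, 10).
v_3 = A·v_2 = (2, 3, 7).

v_3 = (2, 3, 7)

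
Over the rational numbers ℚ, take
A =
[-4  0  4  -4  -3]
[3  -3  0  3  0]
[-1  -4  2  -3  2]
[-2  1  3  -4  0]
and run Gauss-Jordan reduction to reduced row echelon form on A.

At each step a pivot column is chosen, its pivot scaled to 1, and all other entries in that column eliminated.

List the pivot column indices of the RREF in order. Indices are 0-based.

step 1: normalize row 0 (÷-4) = (1, 0, -1, 1, 3/4)
  row 1: subtract 3×row0 = (0, -3, 3, 0, -9/4)
  row 2: subtract -1×row0 = (0, -4, 1, -2, 11/4)
  row 3: subtract -2×row0 = (0, 1, 1, -2, 3/2)
step 2: normalize row 1 (÷-3) = (0, 1, -1, 0, 3/4)
  row 2: subtract -4×row1 = (0, 0, -3, -2, 23/4)
  row 3: subtract 1×row1 = (0, 0, 2, -2, 3/4)
step 3: normalize row 2 (÷-3) = (0, 0, 1, 2/3, -23/12)
  row 0: subtract -1×row2 = (1, 0, 0, 5/3, -7/6)
  row 1: subtract -1×row2 = (0, 1, 0, 2/3, -7/6)
  row 3: subtract 2×row2 = (0, 0, 0, -10/3, 55/12)
step 4: normalize row 3 (÷-10/3) = (0, 0, 0, 1, -11/8)
  row 0: subtract 5/3×row3 = (1, 0, 0, 0, 9/8)
  row 1: subtract 2/3×row3 = (0, 1, 0, 0, -1/4)
  row 2: subtract 2/3×row3 = (0, 0, 1, 0, -1)

pivot columns: 0, 1, 2, 3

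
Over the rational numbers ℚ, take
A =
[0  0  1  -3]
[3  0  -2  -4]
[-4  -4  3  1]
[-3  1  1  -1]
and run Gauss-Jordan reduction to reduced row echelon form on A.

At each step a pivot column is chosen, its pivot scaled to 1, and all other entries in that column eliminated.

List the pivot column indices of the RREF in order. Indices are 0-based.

[1] R0 <-> R1
[1] R0 /= 3  ⇒  (1, 0, -2/3, -4/3)
     R2 -= -4·R0  ⇒  (0, -4, 1/3, -13/3)
     R3 -= -3·R0  ⇒  (0, 1, -1, -5)
[2] R1 <-> R2
[2] R1 /= -4  ⇒  (0, 1, -1/12, 13/12)
     R3 -= 1·R1  ⇒  (0, 0, -11/12, -73/12)
[3] R2 /= 1  ⇒  (0, 0, 1, -3)
     R0 -= -2/3·R2  ⇒  (1, 0, 0, -10/3)
     R1 -= -1/12·R2  ⇒  (0, 1, 0, 5/6)
     R3 -= -11/12·R2  ⇒  (0, 0, 0, -53/6)
[4] R3 /= -53/6  ⇒  (0, 0, 0, 1)
     R0 -= -10/3·R3  ⇒  (1, 0, 0, 0)
     R1 -= 5/6·R3  ⇒  (0, 1, 0, 0)
     R2 -= -3·R3  ⇒  (0, 0, 1, 0)

pivot columns: 0, 1, 2, 3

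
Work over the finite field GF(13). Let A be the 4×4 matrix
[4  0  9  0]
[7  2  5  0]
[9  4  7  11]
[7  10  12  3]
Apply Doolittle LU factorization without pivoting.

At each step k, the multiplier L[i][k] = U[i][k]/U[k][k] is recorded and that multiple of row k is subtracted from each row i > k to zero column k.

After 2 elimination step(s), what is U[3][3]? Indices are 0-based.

U[3][3] = 3

k=0: U[0][0]=4
  eliminate (1,0): mult=5, new row 1: (0, 2, 12, 0); set L[1][0]=5
  eliminate (2,0): mult=12, new row 2: (0, 4, 3, 11); set L[2][0]=12
  eliminate (3,0): mult=5, new row 3: (0, 10, 6, 3); set L[3][0]=5
k=1: U[1][1]=2
  eliminate (2,1): mult=2, new row 2: (0, 0, 5, 11); set L[2][1]=2
  eliminate (3,1): mult=5, new row 3: (0, 0, 11, 3); set L[3][1]=5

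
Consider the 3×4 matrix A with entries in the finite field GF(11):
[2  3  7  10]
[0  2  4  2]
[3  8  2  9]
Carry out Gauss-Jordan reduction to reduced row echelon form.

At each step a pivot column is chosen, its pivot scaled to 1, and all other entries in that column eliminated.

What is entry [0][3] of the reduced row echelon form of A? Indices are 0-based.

[1] R0 /= 2  ⇒  (1, 7, 9, 5)
     R2 -= 3·R0  ⇒  (0, 9, 8, 5)
[2] R1 /= 2  ⇒  (0, 1, 2, 1)
     R0 -= 7·R1  ⇒  (1, 0, 6, 9)
     R2 -= 9·R1  ⇒  (0, 0, 1, 7)
[3] R2 /= 1  ⇒  (0, 0, 1, 7)
     R0 -= 6·R2  ⇒  (1, 0, 0, 0)
     R1 -= 2·R2  ⇒  (0, 1, 0, 9)

M[0][3] = 0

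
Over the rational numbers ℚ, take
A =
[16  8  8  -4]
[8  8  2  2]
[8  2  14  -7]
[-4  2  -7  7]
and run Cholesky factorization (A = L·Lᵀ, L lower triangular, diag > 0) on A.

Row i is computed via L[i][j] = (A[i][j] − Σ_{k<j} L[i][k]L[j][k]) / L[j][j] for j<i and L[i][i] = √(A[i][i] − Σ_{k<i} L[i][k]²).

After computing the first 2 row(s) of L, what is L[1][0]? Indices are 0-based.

L[1][0] = 2

Step 1: L[0][0] = √(16) = 4.
  L[1][0] = (8) / L[0][0] = 2.
Step 2: L[1][1] = √(4) = 2.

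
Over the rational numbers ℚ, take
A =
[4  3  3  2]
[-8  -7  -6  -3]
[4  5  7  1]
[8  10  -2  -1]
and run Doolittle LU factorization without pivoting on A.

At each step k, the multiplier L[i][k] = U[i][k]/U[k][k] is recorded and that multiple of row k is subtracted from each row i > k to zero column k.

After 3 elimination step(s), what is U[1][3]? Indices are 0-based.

[col 0] pivot 4
  R1 -= -2*R0 → (0, -1, 0, 1)  (L[1][0] := -2)
  R2 -= 1*R0 → (0, 2, 4, -1)  (L[2][0] := 1)
  R3 -= 2*R0 → (0, 4, -8, -5)  (L[3][0] := 2)
[col 1] pivot -1
  R2 -= -2*R1 → (0, 0, 4, 1)  (L[2][1] := -2)
  R3 -= -4*R1 → (0, 0, -8, -1)  (L[3][1] := -4)
[col 2] pivot 4
  R3 -= -2*R2 → (0, 0, 0, 1)  (L[3][2] := -2)

U[1][3] = 1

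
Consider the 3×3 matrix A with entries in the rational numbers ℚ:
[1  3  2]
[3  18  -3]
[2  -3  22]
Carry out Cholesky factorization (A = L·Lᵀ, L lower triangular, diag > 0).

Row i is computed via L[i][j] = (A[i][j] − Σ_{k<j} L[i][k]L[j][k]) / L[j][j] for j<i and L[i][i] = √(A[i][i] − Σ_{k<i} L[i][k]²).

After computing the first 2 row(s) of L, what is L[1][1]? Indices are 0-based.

L[1][1] = 3

Step 1: L[0][0] = √(1) = 1.
  L[1][0] = (3) / L[0][0] = 3.
Step 2: L[1][1] = √(9) = 3.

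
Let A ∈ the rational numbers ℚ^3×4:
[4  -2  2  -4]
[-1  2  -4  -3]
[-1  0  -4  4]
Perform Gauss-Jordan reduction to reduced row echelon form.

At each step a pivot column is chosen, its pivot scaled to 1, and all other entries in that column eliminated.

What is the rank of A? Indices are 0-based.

rank = 3

step 1: normalize row 0 (÷4) = (1, -1/2, 1/2, -1)
  row 1: subtract -1×row0 = (0, 3/2, -7/2, -4)
  row 2: subtract -1×row0 = (0, -1/2, -7/2, 3)
step 2: normalize row 1 (÷3/2) = (0, 1, -7/3, -8/3)
  row 0: subtract -1/2×row1 = (1, 0, -2/3, -7/3)
  row 2: subtract -1/2×row1 = (0, 0, -14/3, 5/3)
step 3: normalize row 2 (÷-14/3) = (0, 0, 1, -5/14)
  row 0: subtract -2/3×row2 = (1, 0, 0, -18/7)
  row 1: subtract -7/3×row2 = (0, 1, 0, -7/2)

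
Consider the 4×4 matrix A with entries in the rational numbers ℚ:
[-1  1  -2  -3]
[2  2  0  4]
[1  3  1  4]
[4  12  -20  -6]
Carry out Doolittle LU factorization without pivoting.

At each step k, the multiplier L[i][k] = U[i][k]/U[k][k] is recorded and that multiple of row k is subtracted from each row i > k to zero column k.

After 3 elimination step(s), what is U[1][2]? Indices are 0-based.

[col 0] pivot -1
  R1 -= -2*R0 → (0, 4, -4, -2)  (L[1][0] := -2)
  R2 -= -1*R0 → (0, 4, -1, 1)  (L[2][0] := -1)
  R3 -= -4*R0 → (0, 16, -28, -18)  (L[3][0] := -4)
[col 1] pivot 4
  R2 -= 1*R1 → (0, 0, 3, 3)  (L[2][1] := 1)
  R3 -= 4*R1 → (0, 0, -12, -10)  (L[3][1] := 4)
[col 2] pivot 3
  R3 -= -4*R2 → (0, 0, 0, 2)  (L[3][2] := -4)

U[1][2] = -4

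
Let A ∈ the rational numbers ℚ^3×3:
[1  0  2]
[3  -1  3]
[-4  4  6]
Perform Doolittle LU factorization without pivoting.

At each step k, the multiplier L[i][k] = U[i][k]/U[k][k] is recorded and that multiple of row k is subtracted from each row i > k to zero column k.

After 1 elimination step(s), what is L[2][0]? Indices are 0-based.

L[2][0] = -4

[col 0] pivot 1
  R1 -= 3*R0 → (0, -1, -3)  (L[1][0] := 3)
  R2 -= -4*R0 → (0, 4, 14)  (L[2][0] := -4)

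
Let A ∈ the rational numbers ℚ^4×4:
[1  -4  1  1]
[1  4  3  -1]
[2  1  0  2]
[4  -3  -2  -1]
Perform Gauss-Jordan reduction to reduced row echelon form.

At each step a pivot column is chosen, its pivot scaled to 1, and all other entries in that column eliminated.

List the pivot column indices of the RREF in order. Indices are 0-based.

pivot columns: 0, 1, 2, 3

pivot(0,0)=1: scale R0 → (1, -4, 1, 1)
  clear (1,0): R1 −= (1)R0 → (0, 8, 2, -2)
  clear (2,0): R2 −= (2)R0 → (0, 9, -2, 0)
  clear (3,0): R3 −= (4)R0 → (0, 13, -6, -5)
pivot(1,1)=8: scale R1 → (0, 1, 1/4, -1/4)
  clear (0,1): R0 −= (-4)R1 → (1, 0, 2, 0)
  clear (2,1): R2 −= (9)R1 → (0, 0, -17/4, 9/4)
  clear (3,1): R3 −= (13)R1 → (0, 0, -37/4, -7/4)
pivot(2,2)=-17/4: scale R2 → (0, 0, 1, -9/17)
  clear (0,2): R0 −= (2)R2 → (1, 0, 0, 18/17)
  clear (1,2): R1 −= (1/4)R2 → (0, 1, 0, -2/17)
  clear (3,2): R3 −= (-37/4)R2 → (0, 0, 0, -113/17)
pivot(3,3)=-113/17: scale R3 → (0, 0, 0, 1)
  clear (0,3): R0 −= (18/17)R3 → (1, 0, 0, 0)
  clear (1,3): R1 −= (-2/17)R3 → (0, 1, 0, 0)
  clear (2,3): R2 −= (-9/17)R3 → (0, 0, 1, 0)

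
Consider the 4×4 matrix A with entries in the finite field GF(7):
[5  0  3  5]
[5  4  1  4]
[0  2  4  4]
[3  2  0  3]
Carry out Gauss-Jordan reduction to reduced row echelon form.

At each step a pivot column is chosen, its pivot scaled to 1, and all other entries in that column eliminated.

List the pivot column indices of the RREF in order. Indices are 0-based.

pivot columns: 0, 1, 2, 3

step 1: normalize row 0 (÷5) = (1, 0, 2, 1)
  row 1: subtract 5×row0 = (0, 4, 5, 6)
  row 3: subtract 3×row0 = (0, 2, 1, 0)
step 2: normalize row 1 (÷4) = (0, 1, 3, 5)
  row 2: subtract 2×row1 = (0, 0, 5, 1)
  row 3: subtract 2×row1 = (0, 0, 2, 4)
step 3: normalize row 2 (÷5) = (0, 0, 1, 3)
  row 0: subtract 2×row2 = (1, 0, 0, 2)
  row 1: subtract 3×row2 = (0, 1, 0, 3)
  row 3: subtract 2×row2 = (0, 0, 0, 5)
step 4: normalize row 3 (÷5) = (0, 0, 0, 1)
  row 0: subtract 2×row3 = (1, 0, 0, 0)
  row 1: subtract 3×row3 = (0, 1, 0, 0)
  row 2: subtract 3×row3 = (0, 0, 1, 0)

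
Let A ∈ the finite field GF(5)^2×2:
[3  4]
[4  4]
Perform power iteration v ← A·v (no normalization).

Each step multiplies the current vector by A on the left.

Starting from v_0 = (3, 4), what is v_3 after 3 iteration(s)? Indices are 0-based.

v_3 = (4, 1)

v_0 = (3, 4).
v_1 = A·v_0 = (0, 3).
v_2 = A·v_1 = (2, 2).
v_3 = A·v_2 = (4, 1).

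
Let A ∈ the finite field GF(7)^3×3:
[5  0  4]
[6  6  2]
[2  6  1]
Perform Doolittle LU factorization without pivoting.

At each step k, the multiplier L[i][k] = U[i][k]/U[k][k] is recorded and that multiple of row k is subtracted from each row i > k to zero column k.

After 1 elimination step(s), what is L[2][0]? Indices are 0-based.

L[2][0] = 6

[col 0] pivot 5
  R1 -= 4*R0 → (0, 6, 0)  (L[1][0] := 4)
  R2 -= 6*R0 → (0, 6, 5)  (L[2][0] := 6)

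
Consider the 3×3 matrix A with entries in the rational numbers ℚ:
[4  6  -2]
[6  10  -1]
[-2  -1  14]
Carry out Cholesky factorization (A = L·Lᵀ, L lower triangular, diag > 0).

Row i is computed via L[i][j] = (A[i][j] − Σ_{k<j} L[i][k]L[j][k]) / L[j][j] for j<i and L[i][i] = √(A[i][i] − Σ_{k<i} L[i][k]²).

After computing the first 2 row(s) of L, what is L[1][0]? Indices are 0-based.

L[1][0] = 3

Step 1: L[0][0] = √(4) = 2.
  L[1][0] = (6) / L[0][0] = 3.
Step 2: L[1][1] = √(1) = 1.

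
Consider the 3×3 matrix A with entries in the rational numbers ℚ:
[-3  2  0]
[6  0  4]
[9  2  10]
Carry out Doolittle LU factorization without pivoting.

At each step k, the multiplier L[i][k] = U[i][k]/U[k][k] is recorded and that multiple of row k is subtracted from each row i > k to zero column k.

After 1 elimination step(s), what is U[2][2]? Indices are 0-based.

U[2][2] = 10

k=0: U[0][0]=-3
  eliminate (1,0): mult=-2, new row 1: (0, 4, 4); set L[1][0]=-2
  eliminate (2,0): mult=-3, new row 2: (0, 8, 10); set L[2][0]=-3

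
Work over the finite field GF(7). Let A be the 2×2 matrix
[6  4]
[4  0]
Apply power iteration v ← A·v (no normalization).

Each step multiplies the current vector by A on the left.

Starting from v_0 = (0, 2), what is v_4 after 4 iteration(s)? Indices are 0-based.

v_4 = (2, 5)

v_0 = (0, 2).
v_1 = A·v_0 = (1, 0).
v_2 = A·v_1 = (6, 4).
v_3 = A·v_2 = (3, 3).
v_4 = A·v_3 = (2, 5).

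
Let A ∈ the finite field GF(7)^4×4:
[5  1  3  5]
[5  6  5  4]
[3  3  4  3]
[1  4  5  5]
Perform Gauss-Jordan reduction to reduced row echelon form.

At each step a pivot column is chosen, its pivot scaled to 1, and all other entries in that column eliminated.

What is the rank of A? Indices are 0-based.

rank = 4

step 1: normalize row 0 (÷5) = (1, 3, 2, 1)
  row 1: subtract 5×row0 = (0, 5, 2, 6)
  row 2: subtract 3×row0 = (0, 1, 5, 0)
  row 3: subtract 1×row0 = (0, 1, 3, 4)
step 2: normalize row 1 (÷5) = (0, 1, 6, 4)
  row 0: subtract 3×row1 = (1, 0, 5, 3)
  row 2: subtract 1×row1 = (0, 0, 6, 3)
  row 3: subtract 1×row1 = (0, 0, 4, 0)
step 3: normalize row 2 (÷6) = (0, 0, 1, 4)
  row 0: subtract 5×row2 = (1, 0, 0, 4)
  row 1: subtract 6×row2 = (0, 1, 0, 1)
  row 3: subtract 4×row2 = (0, 0, 0, 5)
step 4: normalize row 3 (÷5) = (0, 0, 0, 1)
  row 0: subtract 4×row3 = (1, 0, 0, 0)
  row 1: subtract 1×row3 = (0, 1, 0, 0)
  row 2: subtract 4×row3 = (0, 0, 1, 0)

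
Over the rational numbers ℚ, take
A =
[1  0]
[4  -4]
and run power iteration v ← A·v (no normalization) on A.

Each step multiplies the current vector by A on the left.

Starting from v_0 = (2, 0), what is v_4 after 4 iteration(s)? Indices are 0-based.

v_4 = (2, -408)

v_0 = (2, 0).
v_1 = A·v_0 = (2, 8).
v_2 = A·v_1 = (2, -24).
v_3 = A·v_2 = (2, 104).
v_4 = A·v_3 = (2, -408).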